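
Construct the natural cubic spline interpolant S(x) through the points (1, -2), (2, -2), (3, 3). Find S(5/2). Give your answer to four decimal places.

Put σ_i = S'' at the i-th knot. Here h = (1, 1) and Δ = (0, 5), so the interior equations h_(i-1)·σ_(i-1) + 2(h_(i-1)+h_i)·σ_i + h_i·σ_(i+1) = 6(Δ_i − Δ_(i-1)) read
  1·σ_0 + 4·σ_1 + 1·σ_2 = 6(Δ_1 - Δ_0) = 30
Natural end conditions: σ_0 = σ_2 = 0.
Hence σ_0 = 0, σ_1 = 15/2, σ_2 = 0.
On [2, 3], S(x) = -2 + 5/2·(x - 2) + 15/4·(x - 2)² - 5/4·(x - 2)³.
With (x - 2) = 1/2: S(5/2) = 1/32.

0.0313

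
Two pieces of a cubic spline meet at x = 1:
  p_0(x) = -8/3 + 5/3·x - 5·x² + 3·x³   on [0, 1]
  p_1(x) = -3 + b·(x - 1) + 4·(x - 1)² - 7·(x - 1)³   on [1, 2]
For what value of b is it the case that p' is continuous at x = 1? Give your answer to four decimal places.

0.6667

p_0'(x) = 5/3 - 10·x + 9·x², so p_0'(1) = 2/3. On the right, p_1'(1) = b, so b = 2/3.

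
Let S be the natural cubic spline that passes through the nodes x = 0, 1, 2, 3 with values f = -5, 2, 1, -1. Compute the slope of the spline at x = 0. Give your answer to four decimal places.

Let m_i = S''(x_i). Step sizes h_i = 1, 1, 1; slopes of the chords Δ_i = (y_(i+1) - y_i)/h_i = 7, -1, -2.
  1·m_0 + 4·m_1 + 1·m_2 = 6(Δ_1 - Δ_0) = -48
  1·m_1 + 4·m_2 + 1·m_3 = 6(Δ_2 - Δ_1) = -6
Natural end conditions: m_0 = m_3 = 0.
Solving: m_0 = 0, m_1 = -62/5, m_2 = 8/5, m_3 = 0.
On [0, 1], S'(x) = b_0 + 2c_0·x + 3d_0·x² with b_0 = Δ_0 - h_0(2m_0 + m_1)/6 = 136/15, c_0 = m_0/2 = 0, d_0 = (m_1 - m_0)/(6h_0) = -31/15. So S'(0) = 136/15.

9.0667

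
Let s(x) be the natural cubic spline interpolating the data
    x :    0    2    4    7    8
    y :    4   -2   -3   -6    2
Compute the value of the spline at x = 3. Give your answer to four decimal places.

Put M_i = s'' at the i-th knot. Here h = (2, 2, 3, 1) and Δ = (-3, -1/2, -1, 8), so the interior equations h_(i-1)·M_(i-1) + 2(h_(i-1)+h_i)·M_i + h_i·M_(i+1) = 6(Δ_i − Δ_(i-1)) read
  2·M_0 + 8·M_1 + 2·M_2 = 6(Δ_1 - Δ_0) = 15
  2·M_1 + 10·M_2 + 3·M_3 = 6(Δ_2 - Δ_1) = -3
  3·M_2 + 8·M_3 + 1·M_4 = 6(Δ_3 - Δ_2) = 54
Natural end conditions: M_0 = M_4 = 0.
Solving: M_0 = 0, M_1 = 1437/536, M_2 = -216/67, M_3 = 2133/268, M_4 = 0.
On [2, 4], s(x) = -2 - 325/268·(x - 2) + 1437/1072·(x - 2)² - 1055/2144·(x - 2)³.
With (x - 2) = 1: s(3) = -5069/2144.

-2.3643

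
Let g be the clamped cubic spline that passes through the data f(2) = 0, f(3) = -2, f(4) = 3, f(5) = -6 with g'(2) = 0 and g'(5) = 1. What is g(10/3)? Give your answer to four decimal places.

0.0815

Write m_i for g''(x_i). With h_i = 1, 1, 1 and divided differences Δ_i = -2, 5, -9, the continuity of g' gives the tridiagonal system
  1·m_0 + 4·m_1 + 1·m_2 = 6(Δ_1 - Δ_0) = 42
  1·m_1 + 4·m_2 + 1·m_3 = 6(Δ_2 - Δ_1) = -84
Clamped end conditions give two more equations: 2h_0·m_0 + h_0·m_1 = 6(Δ_0 - g'(2)) = -12 and h_2·m_2 + 2h_2·m_3 = 6(g'(5) - Δ_2) = 60.
Solving the tridiagonal system: m_0 = -278/15, m_1 = 376/15, m_2 = -596/15, m_3 = 748/15.
On [3, 4], g(x) = -2 + 49/15·(x - 3) + 188/15·(x - 3)² - 54/5·(x - 3)³.
With (x - 3) = 1/3: g(10/3) = 11/135.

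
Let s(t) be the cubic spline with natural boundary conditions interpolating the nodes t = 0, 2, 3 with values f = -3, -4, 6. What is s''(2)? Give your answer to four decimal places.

Write σ_i for s''(x_i). With h_i = 2, 1 and divided differences Δ_i = -1/2, 10, the continuity of s' gives the tridiagonal system
  2·σ_0 + 6·σ_1 + 1·σ_2 = 6(Δ_1 - Δ_0) = 63
Natural end conditions: σ_0 = σ_2 = 0.
Solving the tridiagonal system: σ_0 = 0, σ_1 = 21/2, σ_2 = 0.

10.5000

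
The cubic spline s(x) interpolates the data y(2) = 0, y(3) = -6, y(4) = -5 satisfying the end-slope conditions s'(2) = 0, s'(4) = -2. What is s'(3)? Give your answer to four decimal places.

-3.2500

Put M_i = s'' at the i-th knot. Here h = (1, 1) and Δ = (-6, 1), so the interior equations h_(i-1)·M_(i-1) + 2(h_(i-1)+h_i)·M_i + h_i·M_(i+1) = 6(Δ_i − Δ_(i-1)) read
  1·M_0 + 4·M_1 + 1·M_2 = 6(Δ_1 - Δ_0) = 42
Clamped end conditions give two more equations: 2h_0·M_0 + h_0·M_1 = 6(Δ_0 - s'(2)) = -36 and h_1·M_1 + 2h_1·M_2 = 6(s'(4) - Δ_1) = -18.
Forward elimination and back-substitution give M_0 = -59/2, M_1 = 23, M_2 = -41/2.
On [3, 4], s'(x) = b_1 + 2c_1·(x - 3) + 3d_1·(x - 3)² with b_1 = Δ_1 - h_1(2M_1 + M_2)/6 = -13/4, c_1 = M_1/2 = 23/2, d_1 = (M_2 - M_1)/(6h_1) = -29/4. So s'(3) = -13/4.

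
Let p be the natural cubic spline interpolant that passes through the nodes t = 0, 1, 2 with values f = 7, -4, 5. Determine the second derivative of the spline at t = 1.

Put M_i = p'' at the i-th knot. Here h = (1, 1) and Δ = (-11, 9), so the interior equations h_(i-1)·M_(i-1) + 2(h_(i-1)+h_i)·M_i + h_i·M_(i+1) = 6(Δ_i − Δ_(i-1)) read
  1·M_0 + 4·M_1 + 1·M_2 = 6(Δ_1 - Δ_0) = 120
Natural end conditions: M_0 = M_2 = 0.
Forward elimination and back-substitution give M_0 = 0, M_1 = 30, M_2 = 0.

30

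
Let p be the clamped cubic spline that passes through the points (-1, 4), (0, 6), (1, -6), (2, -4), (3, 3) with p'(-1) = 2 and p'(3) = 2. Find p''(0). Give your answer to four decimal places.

With M_i denoting the second derivative at x_i, h_i = 1, 1, 1, 1, and Δ_i = (y_(i+1) − y_i)/h_i = 2, -12, 2, 7:
  1·M_0 + 4·M_1 + 1·M_2 = 6(Δ_1 - Δ_0) = -84
  1·M_1 + 4·M_2 + 1·M_3 = 6(Δ_2 - Δ_1) = 84
  1·M_2 + 4·M_3 + 1·M_4 = 6(Δ_3 - Δ_2) = 30
Clamped end conditions give two more equations: 2h_0·M_0 + h_0·M_1 = 6(Δ_0 - p'(-1)) = 0 and h_3·M_3 + 2h_3·M_4 = 6(p'(3) - Δ_3) = -30.
Forward elimination and back-substitution give M_0 = 447/28, M_1 = -447/14, M_2 = 111/4, M_3 = 69/14, M_4 = -489/28.

-31.9286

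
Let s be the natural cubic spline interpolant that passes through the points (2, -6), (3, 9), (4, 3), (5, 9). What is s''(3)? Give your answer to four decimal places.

With M_i denoting the second derivative at x_i, h_i = 1, 1, 1, and Δ_i = (y_(i+1) − y_i)/h_i = 15, -6, 6:
  1·M_0 + 4·M_1 + 1·M_2 = 6(Δ_1 - Δ_0) = -126
  1·M_1 + 4·M_2 + 1·M_3 = 6(Δ_2 - Δ_1) = 72
Natural end conditions: M_0 = M_3 = 0.
Forward elimination and back-substitution give M_0 = 0, M_1 = -192/5, M_2 = 138/5, M_3 = 0.

-38.4000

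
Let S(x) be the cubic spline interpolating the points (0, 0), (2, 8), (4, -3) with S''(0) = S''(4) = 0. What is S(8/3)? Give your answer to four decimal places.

With m_i denoting the second derivative at x_i, h_i = 2, 2, and Δ_i = (y_(i+1) − y_i)/h_i = 4, -11/2:
  2·m_0 + 8·m_1 + 2·m_2 = 6(Δ_1 - Δ_0) = -57
Natural end conditions: m_0 = m_2 = 0.
Hence m_0 = 0, m_1 = -57/8, m_2 = 0.
On [2, 4], S(x) = 8 - 3/4·(x - 2) - 57/16·(x - 2)² + 19/32·(x - 2)³.
With (x - 2) = 2/3: S(8/3) = 329/54.

6.0926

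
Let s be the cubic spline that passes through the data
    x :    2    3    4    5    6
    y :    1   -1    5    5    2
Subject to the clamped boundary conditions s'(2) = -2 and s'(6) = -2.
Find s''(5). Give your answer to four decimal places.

Put M_i = s'' at the i-th knot. Here h = (1, 1, 1, 1) and Δ = (-2, 6, 0, -3), so the interior equations h_(i-1)·M_(i-1) + 2(h_(i-1)+h_i)·M_i + h_i·M_(i+1) = 6(Δ_i − Δ_(i-1)) read
  1·M_0 + 4·M_1 + 1·M_2 = 6(Δ_1 - Δ_0) = 48
  1·M_1 + 4·M_2 + 1·M_3 = 6(Δ_2 - Δ_1) = -36
  1·M_2 + 4·M_3 + 1·M_4 = 6(Δ_3 - Δ_2) = -18
Clamped end conditions give two more equations: 2h_0·M_0 + h_0·M_1 = 6(Δ_0 - s'(2)) = 0 and h_3·M_3 + 2h_3·M_4 = 6(s'(6) - Δ_3) = 6.
Hence M_0 = -243/28, M_1 = 243/14, M_2 = -51/4, M_3 = -33/14, M_4 = 117/28.

-2.3571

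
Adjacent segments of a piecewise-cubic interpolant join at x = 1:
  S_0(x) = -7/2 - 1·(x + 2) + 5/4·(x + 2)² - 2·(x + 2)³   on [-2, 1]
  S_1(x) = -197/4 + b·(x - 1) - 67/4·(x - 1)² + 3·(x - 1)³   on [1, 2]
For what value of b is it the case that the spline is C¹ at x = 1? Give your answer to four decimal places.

-47.5000

S_0'(x) = -1 + 5/2·(x + 2) - 6·(x + 2)², so S_0'(1) = -95/2. On the right, S_1'(1) = b, so b = -95/2.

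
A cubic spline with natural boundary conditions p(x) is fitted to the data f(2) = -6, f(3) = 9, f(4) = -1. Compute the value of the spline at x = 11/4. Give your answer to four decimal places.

7.3008

Let m_i = p''(x_i). Step sizes h_i = 1, 1; slopes of the chords Δ_i = (y_(i+1) - y_i)/h_i = 15, -10.
  1·m_0 + 4·m_1 + 1·m_2 = 6(Δ_1 - Δ_0) = -150
Natural end conditions: m_0 = m_2 = 0.
Forward elimination and back-substitution give m_0 = 0, m_1 = -75/2, m_2 = 0.
On [2, 3], p(x) = -6 + 85/4·(x - 2) + 0·(x - 2)² - 25/4·(x - 2)³.
With (x - 2) = 3/4: p(11/4) = 1869/256.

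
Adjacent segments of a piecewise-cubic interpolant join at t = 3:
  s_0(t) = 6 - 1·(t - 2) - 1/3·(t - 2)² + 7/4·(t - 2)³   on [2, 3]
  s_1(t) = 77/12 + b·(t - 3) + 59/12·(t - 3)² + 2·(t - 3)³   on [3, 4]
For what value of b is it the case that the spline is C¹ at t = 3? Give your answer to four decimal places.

s_0'(t) = -1 - 2/3·(t - 2) + 21/4·(t - 2)², so s_0'(3) = 43/12. On the right, s_1'(3) = b, so b = 43/12.

3.5833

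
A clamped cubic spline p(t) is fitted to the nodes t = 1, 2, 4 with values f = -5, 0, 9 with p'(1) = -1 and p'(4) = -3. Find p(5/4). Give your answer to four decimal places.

-4.7383

Put m_i = p'' at the i-th knot. Here h = (1, 2) and Δ = (5, 9/2), so the interior equations h_(i-1)·m_(i-1) + 2(h_(i-1)+h_i)·m_i + h_i·m_(i+1) = 6(Δ_i − Δ_(i-1)) read
  1·m_0 + 6·m_1 + 2·m_2 = 6(Δ_1 - Δ_0) = -3
Clamped end conditions give two more equations: 2h_0·m_0 + h_0·m_1 = 6(Δ_0 - p'(1)) = 36 and h_1·m_1 + 2h_1·m_2 = 6(p'(4) - Δ_1) = -45.
Hence m_0 = 107/6, m_1 = 1/3, m_2 = -137/12.
On [1, 2], p(t) = -5 - 1·(t - 1) + 107/12·(t - 1)² - 35/12·(t - 1)³.
With (t - 1) = 1/4: p(5/4) = -1213/256.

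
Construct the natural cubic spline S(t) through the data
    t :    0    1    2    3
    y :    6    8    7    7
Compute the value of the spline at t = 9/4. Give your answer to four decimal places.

6.8469

Let M_i = S''(x_i). Step sizes h_i = 1, 1, 1; slopes of the chords Δ_i = (y_(i+1) - y_i)/h_i = 2, -1, 0.
  1·M_0 + 4·M_1 + 1·M_2 = 6(Δ_1 - Δ_0) = -18
  1·M_1 + 4·M_2 + 1·M_3 = 6(Δ_2 - Δ_1) = 6
Natural end conditions: M_0 = M_3 = 0.
Hence M_0 = 0, M_1 = -26/5, M_2 = 14/5, M_3 = 0.
On [2, 3], S(t) = 7 - 14/15·(t - 2) + 7/5·(t - 2)² - 7/15·(t - 2)³.
With (t - 2) = 1/4: S(9/4) = 2191/320.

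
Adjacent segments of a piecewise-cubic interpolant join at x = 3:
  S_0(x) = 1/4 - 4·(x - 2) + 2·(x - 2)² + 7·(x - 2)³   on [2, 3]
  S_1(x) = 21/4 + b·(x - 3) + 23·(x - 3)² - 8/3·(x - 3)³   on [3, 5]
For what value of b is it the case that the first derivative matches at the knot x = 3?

21

S_0'(x) = -4 + 4·(x - 2) + 21·(x - 2)², so S_0'(3) = 21. On the right, S_1'(3) = b, so b = 21.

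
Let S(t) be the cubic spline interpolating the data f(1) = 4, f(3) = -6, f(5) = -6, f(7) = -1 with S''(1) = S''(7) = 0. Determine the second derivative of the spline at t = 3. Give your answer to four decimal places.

Put M_i = S'' at the i-th knot. Here h = (2, 2, 2) and Δ = (-5, 0, 5/2), so the interior equations h_(i-1)·M_(i-1) + 2(h_(i-1)+h_i)·M_i + h_i·M_(i+1) = 6(Δ_i − Δ_(i-1)) read
  2·M_0 + 8·M_1 + 2·M_2 = 6(Δ_1 - Δ_0) = 30
  2·M_1 + 8·M_2 + 2·M_3 = 6(Δ_2 - Δ_1) = 15
Natural end conditions: M_0 = M_3 = 0.
Solving the tridiagonal system: M_0 = 0, M_1 = 7/2, M_2 = 1, M_3 = 0.

3.5000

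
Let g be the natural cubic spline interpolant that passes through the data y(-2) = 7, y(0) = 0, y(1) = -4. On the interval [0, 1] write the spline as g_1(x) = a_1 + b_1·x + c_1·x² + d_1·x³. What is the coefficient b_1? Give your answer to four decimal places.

-3.8333

Write M_i for g''(x_i). With h_i = 2, 1 and divided differences Δ_i = -7/2, -4, the continuity of g' gives the tridiagonal system
  2·M_0 + 6·M_1 + 1·M_2 = 6(Δ_1 - Δ_0) = -3
Natural end conditions: M_0 = M_2 = 0.
Solving: M_0 = 0, M_1 = -1/2, M_2 = 0.
On [0, 1], with g_1(x) = a_1 + b_1·x + c_1·x² + d_1·x³: c_1 = M_1/2 = -1/4, d_1 = (M_2 - M_1)/(6h_1) = 1/12, b_1 = Δ_1 - h_1(2M_1 + M_2)/6 = -23/6.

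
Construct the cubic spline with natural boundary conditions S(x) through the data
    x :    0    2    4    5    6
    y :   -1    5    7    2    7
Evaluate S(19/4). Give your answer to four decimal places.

2.6618

Let σ_i = S''(x_i). Step sizes h_i = 2, 2, 1, 1; slopes of the chords Δ_i = (y_(i+1) - y_i)/h_i = 3, 1, -5, 5.
  2·σ_0 + 8·σ_1 + 2·σ_2 = 6(Δ_1 - Δ_0) = -12
  2·σ_1 + 6·σ_2 + 1·σ_3 = 6(Δ_2 - Δ_1) = -36
  1·σ_2 + 4·σ_3 + 1·σ_4 = 6(Δ_3 - Δ_2) = 60
Natural end conditions: σ_0 = σ_4 = 0.
Hence σ_0 = 0, σ_1 = 11/14, σ_2 = -64/7, σ_3 = 121/7, σ_4 = 0.
On [4, 5], S(x) = 7 - 29/6·(x - 4) - 32/7·(x - 4)² + 185/42·(x - 4)³.
With (x - 4) = 3/4: S(19/4) = 2385/896.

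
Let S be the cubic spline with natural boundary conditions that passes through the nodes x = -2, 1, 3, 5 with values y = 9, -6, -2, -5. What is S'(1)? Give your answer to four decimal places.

Put M_i = S'' at the i-th knot. Here h = (3, 2, 2) and Δ = (-5, 2, -3/2), so the interior equations h_(i-1)·M_(i-1) + 2(h_(i-1)+h_i)·M_i + h_i·M_(i+1) = 6(Δ_i − Δ_(i-1)) read
  3·M_0 + 10·M_1 + 2·M_2 = 6(Δ_1 - Δ_0) = 42
  2·M_1 + 8·M_2 + 2·M_3 = 6(Δ_2 - Δ_1) = -21
Natural end conditions: M_0 = M_3 = 0.
Hence M_0 = 0, M_1 = 189/38, M_2 = -147/38, M_3 = 0.
On [1, 3], S'(x) = b_1 + 2c_1·(x - 1) + 3d_1·(x - 1)² with b_1 = Δ_1 - h_1(2M_1 + M_2)/6 = -1/38, c_1 = M_1/2 = 189/76, d_1 = (M_2 - M_1)/(6h_1) = -14/19. So S'(1) = -1/38.

-0.0263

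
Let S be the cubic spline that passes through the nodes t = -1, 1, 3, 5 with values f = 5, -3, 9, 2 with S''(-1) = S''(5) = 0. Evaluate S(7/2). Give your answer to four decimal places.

Let M_i = S''(x_i). Step sizes h_i = 2, 2, 2; slopes of the chords Δ_i = (y_(i+1) - y_i)/h_i = -4, 6, -7/2.
  2·M_0 + 8·M_1 + 2·M_2 = 6(Δ_1 - Δ_0) = 60
  2·M_1 + 8·M_2 + 2·M_3 = 6(Δ_2 - Δ_1) = -57
Natural end conditions: M_0 = M_3 = 0.
Solving: M_0 = 0, M_1 = 99/10, M_2 = -48/5, M_3 = 0.
On [3, 5], S(t) = 9 + 29/10·(t - 3) - 24/5·(t - 3)² + 4/5·(t - 3)³.
With (t - 3) = 1/2: S(7/2) = 187/20.

9.3500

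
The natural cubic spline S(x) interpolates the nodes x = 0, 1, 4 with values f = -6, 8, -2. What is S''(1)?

-13

Let σ_i = S''(x_i). Step sizes h_i = 1, 3; slopes of the chords Δ_i = (y_(i+1) - y_i)/h_i = 14, -10/3.
  1·σ_0 + 8·σ_1 + 3·σ_2 = 6(Δ_1 - Δ_0) = -104
Natural end conditions: σ_0 = σ_2 = 0.
Solving: σ_0 = 0, σ_1 = -13, σ_2 = 0.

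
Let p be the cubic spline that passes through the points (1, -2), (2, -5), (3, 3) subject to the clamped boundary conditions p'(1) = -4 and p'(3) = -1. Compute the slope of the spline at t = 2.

5

Put M_i = p'' at the i-th knot. Here h = (1, 1) and Δ = (-3, 8), so the interior equations h_(i-1)·M_(i-1) + 2(h_(i-1)+h_i)·M_i + h_i·M_(i+1) = 6(Δ_i − Δ_(i-1)) read
  1·M_0 + 4·M_1 + 1·M_2 = 6(Δ_1 - Δ_0) = 66
Clamped end conditions give two more equations: 2h_0·M_0 + h_0·M_1 = 6(Δ_0 - p'(1)) = 6 and h_1·M_1 + 2h_1·M_2 = 6(p'(3) - Δ_1) = -54.
Solving the tridiagonal system: M_0 = -12, M_1 = 30, M_2 = -42.
On [2, 3], p'(t) = b_1 + 2c_1·(t - 2) + 3d_1·(t - 2)² with b_1 = Δ_1 - h_1(2M_1 + M_2)/6 = 5, c_1 = M_1/2 = 15, d_1 = (M_2 - M_1)/(6h_1) = -12. So p'(2) = 5.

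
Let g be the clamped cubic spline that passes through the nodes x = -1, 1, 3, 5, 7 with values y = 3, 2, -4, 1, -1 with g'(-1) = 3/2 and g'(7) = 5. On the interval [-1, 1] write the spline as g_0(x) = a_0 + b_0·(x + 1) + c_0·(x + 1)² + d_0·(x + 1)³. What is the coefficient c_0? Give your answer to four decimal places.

Write σ_i for g''(x_i). With h_i = 2, 2, 2, 2 and divided differences Δ_i = -1/2, -3, 5/2, -1, the continuity of g' gives the tridiagonal system
  2·σ_0 + 8·σ_1 + 2·σ_2 = 6(Δ_1 - Δ_0) = -15
  2·σ_1 + 8·σ_2 + 2·σ_3 = 6(Δ_2 - Δ_1) = 33
  2·σ_2 + 8·σ_3 + 2·σ_4 = 6(Δ_3 - Δ_2) = -21
Clamped end conditions give two more equations: 2h_0·σ_0 + h_0·σ_1 = 6(Δ_0 - g'(-1)) = -12 and h_3·σ_3 + 2h_3·σ_4 = 6(g'(7) - Δ_3) = 36.
Solving the tridiagonal system: σ_0 = -155/112, σ_1 = -181/56, σ_2 = 109/16, σ_3 = -421/56, σ_4 = 1429/112.
On [-1, 1], with g_0(x) = a_0 + b_0·(x + 1) + c_0·(x + 1)² + d_0·(x + 1)³: c_0 = σ_0/2 = -155/224, d_0 = (σ_1 - σ_0)/(6h_0) = -69/448, b_0 = Δ_0 - h_0(2σ_0 + σ_1)/6 = 3/2.

-0.6920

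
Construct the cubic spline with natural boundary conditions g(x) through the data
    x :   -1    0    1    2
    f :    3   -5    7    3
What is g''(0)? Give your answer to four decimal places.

38.4000

With m_i denoting the second derivative at x_i, h_i = 1, 1, 1, and Δ_i = (y_(i+1) − y_i)/h_i = -8, 12, -4:
  1·m_0 + 4·m_1 + 1·m_2 = 6(Δ_1 - Δ_0) = 120
  1·m_1 + 4·m_2 + 1·m_3 = 6(Δ_2 - Δ_1) = -96
Natural end conditions: m_0 = m_3 = 0.
Solving the tridiagonal system: m_0 = 0, m_1 = 192/5, m_2 = -168/5, m_3 = 0.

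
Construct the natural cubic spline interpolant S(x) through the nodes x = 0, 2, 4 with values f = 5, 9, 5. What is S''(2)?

-3

Write m_i for S''(x_i). With h_i = 2, 2 and divided differences Δ_i = 2, -2, the continuity of S' gives the tridiagonal system
  2·m_0 + 8·m_1 + 2·m_2 = 6(Δ_1 - Δ_0) = -24
Natural end conditions: m_0 = m_2 = 0.
Solving the tridiagonal system: m_0 = 0, m_1 = -3, m_2 = 0.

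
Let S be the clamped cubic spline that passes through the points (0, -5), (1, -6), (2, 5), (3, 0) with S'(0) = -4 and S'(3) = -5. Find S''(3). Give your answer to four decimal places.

17.7333

Put M_i = S'' at the i-th knot. Here h = (1, 1, 1) and Δ = (-1, 11, -5), so the interior equations h_(i-1)·M_(i-1) + 2(h_(i-1)+h_i)·M_i + h_i·M_(i+1) = 6(Δ_i − Δ_(i-1)) read
  1·M_0 + 4·M_1 + 1·M_2 = 6(Δ_1 - Δ_0) = 72
  1·M_1 + 4·M_2 + 1·M_3 = 6(Δ_2 - Δ_1) = -96
Clamped end conditions give two more equations: 2h_0·M_0 + h_0·M_1 = 6(Δ_0 - S'(0)) = 18 and h_2·M_2 + 2h_2·M_3 = 6(S'(3) - Δ_2) = 0.
Solving: M_0 = -76/15, M_1 = 422/15, M_2 = -532/15, M_3 = 266/15.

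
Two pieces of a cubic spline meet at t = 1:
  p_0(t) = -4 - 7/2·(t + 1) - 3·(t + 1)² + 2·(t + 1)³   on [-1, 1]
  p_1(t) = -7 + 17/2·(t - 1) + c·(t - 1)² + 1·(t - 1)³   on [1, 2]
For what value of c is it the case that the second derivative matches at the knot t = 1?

9

p_0''(t) = -6 + 12·(t + 1), so p_0''(1) = 18. On the right, p_1''(1) = 2c, so c = 9.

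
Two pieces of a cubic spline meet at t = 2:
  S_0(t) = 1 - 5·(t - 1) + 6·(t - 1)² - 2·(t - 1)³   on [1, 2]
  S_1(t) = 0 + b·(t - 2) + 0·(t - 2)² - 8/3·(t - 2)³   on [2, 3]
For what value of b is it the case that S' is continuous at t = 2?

1

S_0'(t) = -5 + 12·(t - 1) - 6·(t - 1)², so S_0'(2) = 1. On the right, S_1'(2) = b, so b = 1.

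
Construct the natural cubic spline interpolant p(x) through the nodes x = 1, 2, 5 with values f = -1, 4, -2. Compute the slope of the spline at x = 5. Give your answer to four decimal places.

Let m_i = p''(x_i). Step sizes h_i = 1, 3; slopes of the chords Δ_i = (y_(i+1) - y_i)/h_i = 5, -2.
  1·m_0 + 8·m_1 + 3·m_2 = 6(Δ_1 - Δ_0) = -42
Natural end conditions: m_0 = m_2 = 0.
Forward elimination and back-substitution give m_0 = 0, m_1 = -21/4, m_2 = 0.
On [2, 5], p'(x) = b_1 + 2c_1·(x - 2) + 3d_1·(x - 2)² with b_1 = Δ_1 - h_1(2m_1 + m_2)/6 = 13/4, c_1 = m_1/2 = -21/8, d_1 = (m_2 - m_1)/(6h_1) = 7/24. So p'(5) = -37/8.

-4.6250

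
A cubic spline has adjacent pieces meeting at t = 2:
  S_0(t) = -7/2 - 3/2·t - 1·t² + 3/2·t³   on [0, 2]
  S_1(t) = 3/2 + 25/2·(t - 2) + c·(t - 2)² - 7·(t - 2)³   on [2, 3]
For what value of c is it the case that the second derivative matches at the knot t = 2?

S_0''(t) = -2 + 9·t, so S_0''(2) = 16. On the right, S_1''(2) = 2c, so c = 8.

8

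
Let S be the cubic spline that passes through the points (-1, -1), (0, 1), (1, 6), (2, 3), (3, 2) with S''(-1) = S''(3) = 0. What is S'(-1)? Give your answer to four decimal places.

0.5893

Let M_i = S''(x_i). Step sizes h_i = 1, 1, 1, 1; slopes of the chords Δ_i = (y_(i+1) - y_i)/h_i = 2, 5, -3, -1.
  1·M_0 + 4·M_1 + 1·M_2 = 6(Δ_1 - Δ_0) = 18
  1·M_1 + 4·M_2 + 1·M_3 = 6(Δ_2 - Δ_1) = -48
  1·M_2 + 4·M_3 + 1·M_4 = 6(Δ_3 - Δ_2) = 12
Natural end conditions: M_0 = M_4 = 0.
Solving: M_0 = 0, M_1 = 237/28, M_2 = -111/7, M_3 = 195/28, M_4 = 0.
On [-1, 0], S'(x) = b_0 + 2c_0·(x + 1) + 3d_0·(x + 1)² with b_0 = Δ_0 - h_0(2M_0 + M_1)/6 = 33/56, c_0 = M_0/2 = 0, d_0 = (M_1 - M_0)/(6h_0) = 79/56. So S'(-1) = 33/56.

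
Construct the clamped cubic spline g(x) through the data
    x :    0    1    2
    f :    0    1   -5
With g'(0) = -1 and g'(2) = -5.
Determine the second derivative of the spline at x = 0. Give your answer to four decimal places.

With σ_i denoting the second derivative at x_i, h_i = 1, 1, and Δ_i = (y_(i+1) − y_i)/h_i = 1, -6:
  1·σ_0 + 4·σ_1 + 1·σ_2 = 6(Δ_1 - Δ_0) = -42
Clamped end conditions give two more equations: 2h_0·σ_0 + h_0·σ_1 = 6(Δ_0 - g'(0)) = 12 and h_1·σ_1 + 2h_1·σ_2 = 6(g'(2) - Δ_1) = 6.
Hence σ_0 = 29/2, σ_1 = -17, σ_2 = 23/2.

14.5000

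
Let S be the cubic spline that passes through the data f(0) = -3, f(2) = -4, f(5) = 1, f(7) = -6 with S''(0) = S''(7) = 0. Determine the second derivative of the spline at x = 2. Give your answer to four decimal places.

2.4505

Let M_i = S''(x_i). Step sizes h_i = 2, 3, 2; slopes of the chords Δ_i = (y_(i+1) - y_i)/h_i = -1/2, 5/3, -7/2.
  2·M_0 + 10·M_1 + 3·M_2 = 6(Δ_1 - Δ_0) = 13
  3·M_1 + 10·M_2 + 2·M_3 = 6(Δ_2 - Δ_1) = -31
Natural end conditions: M_0 = M_3 = 0.
Solving: M_0 = 0, M_1 = 223/91, M_2 = -349/91, M_3 = 0.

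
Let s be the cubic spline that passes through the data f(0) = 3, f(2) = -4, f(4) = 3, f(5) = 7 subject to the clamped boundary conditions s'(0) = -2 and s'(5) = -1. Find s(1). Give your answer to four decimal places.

Let σ_i = s''(x_i). Step sizes h_i = 2, 2, 1; slopes of the chords Δ_i = (y_(i+1) - y_i)/h_i = -7/2, 7/2, 4.
  2·σ_0 + 8·σ_1 + 2·σ_2 = 6(Δ_1 - Δ_0) = 42
  2·σ_1 + 6·σ_2 + 1·σ_3 = 6(Δ_2 - Δ_1) = 3
Clamped end conditions give two more equations: 2h_0·σ_0 + h_0·σ_1 = 6(Δ_0 - s'(0)) = -9 and h_2·σ_2 + 2h_2·σ_3 = 6(s'(5) - Δ_2) = -30.
Hence σ_0 = -125/23, σ_1 = 293/46, σ_2 = 22/23, σ_3 = -356/23.
On [0, 2], s(x) = 3 - 2·x - 125/46·x² + 181/184·x³.
With x = 1: s(1) = -135/184.

-0.7337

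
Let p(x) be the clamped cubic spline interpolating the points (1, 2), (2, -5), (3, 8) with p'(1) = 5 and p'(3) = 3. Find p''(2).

With M_i denoting the second derivative at x_i, h_i = 1, 1, and Δ_i = (y_(i+1) − y_i)/h_i = -7, 13:
  1·M_0 + 4·M_1 + 1·M_2 = 6(Δ_1 - Δ_0) = 120
Clamped end conditions give two more equations: 2h_0·M_0 + h_0·M_1 = 6(Δ_0 - p'(1)) = -72 and h_1·M_1 + 2h_1·M_2 = 6(p'(3) - Δ_1) = -60.
Hence M_0 = -67, M_1 = 62, M_2 = -61.

62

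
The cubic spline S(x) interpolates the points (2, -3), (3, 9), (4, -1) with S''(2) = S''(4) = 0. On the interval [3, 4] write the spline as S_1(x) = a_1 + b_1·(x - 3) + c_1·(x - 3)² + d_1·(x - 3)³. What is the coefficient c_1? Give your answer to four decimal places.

-16.5000

Put M_i = S'' at the i-th knot. Here h = (1, 1) and Δ = (12, -10), so the interior equations h_(i-1)·M_(i-1) + 2(h_(i-1)+h_i)·M_i + h_i·M_(i+1) = 6(Δ_i − Δ_(i-1)) read
  1·M_0 + 4·M_1 + 1·M_2 = 6(Δ_1 - Δ_0) = -132
Natural end conditions: M_0 = M_2 = 0.
Solving the tridiagonal system: M_0 = 0, M_1 = -33, M_2 = 0.
On [3, 4], with S_1(x) = a_1 + b_1·(x - 3) + c_1·(x - 3)² + d_1·(x - 3)³: c_1 = M_1/2 = -33/2, d_1 = (M_2 - M_1)/(6h_1) = 11/2, b_1 = Δ_1 - h_1(2M_1 + M_2)/6 = 1.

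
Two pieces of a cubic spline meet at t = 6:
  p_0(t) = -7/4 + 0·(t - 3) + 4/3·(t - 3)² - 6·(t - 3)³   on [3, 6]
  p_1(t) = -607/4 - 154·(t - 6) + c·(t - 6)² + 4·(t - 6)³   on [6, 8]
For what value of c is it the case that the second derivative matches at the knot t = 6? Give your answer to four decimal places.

-52.6667

p_0''(t) = 8/3 - 36·(t - 3), so p_0''(6) = -316/3. On the right, p_1''(6) = 2c, so c = -158/3.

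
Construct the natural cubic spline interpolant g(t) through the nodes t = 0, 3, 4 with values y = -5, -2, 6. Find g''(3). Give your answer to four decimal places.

5.2500

With m_i denoting the second derivative at x_i, h_i = 3, 1, and Δ_i = (y_(i+1) − y_i)/h_i = 1, 8:
  3·m_0 + 8·m_1 + 1·m_2 = 6(Δ_1 - Δ_0) = 42
Natural end conditions: m_0 = m_2 = 0.
Solving: m_0 = 0, m_1 = 21/4, m_2 = 0.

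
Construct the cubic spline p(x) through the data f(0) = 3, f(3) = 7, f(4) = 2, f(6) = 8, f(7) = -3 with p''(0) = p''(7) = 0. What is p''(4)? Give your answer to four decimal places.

Let σ_i = p''(x_i). Step sizes h_i = 3, 1, 2, 1; slopes of the chords Δ_i = (y_(i+1) - y_i)/h_i = 4/3, -5, 3, -11.
  3·σ_0 + 8·σ_1 + 1·σ_2 = 6(Δ_1 - Δ_0) = -38
  1·σ_1 + 6·σ_2 + 2·σ_3 = 6(Δ_2 - Δ_1) = 48
  2·σ_2 + 6·σ_3 + 1·σ_4 = 6(Δ_3 - Δ_2) = -84
Natural end conditions: σ_0 = σ_4 = 0.
Solving the tridiagonal system: σ_0 = 0, σ_1 = -836/125, σ_2 = 1938/125, σ_3 = -2396/125, σ_4 = 0.

15.5040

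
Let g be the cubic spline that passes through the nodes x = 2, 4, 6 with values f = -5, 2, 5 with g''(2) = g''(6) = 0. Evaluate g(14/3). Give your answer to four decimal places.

3.3704

Let M_i = g''(x_i). Step sizes h_i = 2, 2; slopes of the chords Δ_i = (y_(i+1) - y_i)/h_i = 7/2, 3/2.
  2·M_0 + 8·M_1 + 2·M_2 = 6(Δ_1 - Δ_0) = -12
Natural end conditions: M_0 = M_2 = 0.
Forward elimination and back-substitution give M_0 = 0, M_1 = -3/2, M_2 = 0.
On [4, 6], g(x) = 2 + 5/2·(x - 4) - 3/4·(x - 4)² + 1/8·(x - 4)³.
With (x - 4) = 2/3: g(14/3) = 91/27.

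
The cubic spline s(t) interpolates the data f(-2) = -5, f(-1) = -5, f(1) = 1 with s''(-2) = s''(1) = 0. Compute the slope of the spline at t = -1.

1

Let M_i = s''(x_i). Step sizes h_i = 1, 2; slopes of the chords Δ_i = (y_(i+1) - y_i)/h_i = 0, 3.
  1·M_0 + 6·M_1 + 2·M_2 = 6(Δ_1 - Δ_0) = 18
Natural end conditions: M_0 = M_2 = 0.
Solving: M_0 = 0, M_1 = 3, M_2 = 0.
On [-1, 1], s'(t) = b_1 + 2c_1·(t + 1) + 3d_1·(t + 1)² with b_1 = Δ_1 - h_1(2M_1 + M_2)/6 = 1, c_1 = M_1/2 = 3/2, d_1 = (M_2 - M_1)/(6h_1) = -1/4. So s'(-1) = 1.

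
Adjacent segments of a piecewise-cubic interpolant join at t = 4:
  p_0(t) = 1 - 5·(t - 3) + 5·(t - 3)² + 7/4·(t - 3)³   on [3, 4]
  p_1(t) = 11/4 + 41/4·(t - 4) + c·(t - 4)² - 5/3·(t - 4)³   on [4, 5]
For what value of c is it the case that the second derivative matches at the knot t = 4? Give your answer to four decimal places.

p_0''(t) = 10 + 21/2·(t - 3), so p_0''(4) = 41/2. On the right, p_1''(4) = 2c, so c = 41/4.

10.2500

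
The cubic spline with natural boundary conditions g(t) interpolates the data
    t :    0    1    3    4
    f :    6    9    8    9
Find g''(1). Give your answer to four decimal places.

Write M_i for g''(x_i). With h_i = 1, 2, 1 and divided differences Δ_i = 3, -1/2, 1, the continuity of g' gives the tridiagonal system
  1·M_0 + 6·M_1 + 2·M_2 = 6(Δ_1 - Δ_0) = -21
  2·M_1 + 6·M_2 + 1·M_3 = 6(Δ_2 - Δ_1) = 9
Natural end conditions: M_0 = M_3 = 0.
Solving the tridiagonal system: M_0 = 0, M_1 = -9/2, M_2 = 3, M_3 = 0.

-4.5000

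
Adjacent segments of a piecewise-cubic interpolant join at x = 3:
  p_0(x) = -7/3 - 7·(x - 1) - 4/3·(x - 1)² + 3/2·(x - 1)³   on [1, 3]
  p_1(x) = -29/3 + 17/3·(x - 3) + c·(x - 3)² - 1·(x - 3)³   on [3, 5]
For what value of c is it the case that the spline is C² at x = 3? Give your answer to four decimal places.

p_0''(x) = -8/3 + 9·(x - 1), so p_0''(3) = 46/3. On the right, p_1''(3) = 2c, so c = 23/3.

7.6667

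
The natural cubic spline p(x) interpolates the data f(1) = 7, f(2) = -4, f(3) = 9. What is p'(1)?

With m_i denoting the second derivative at x_i, h_i = 1, 1, and Δ_i = (y_(i+1) − y_i)/h_i = -11, 13:
  1·m_0 + 4·m_1 + 1·m_2 = 6(Δ_1 - Δ_0) = 144
Natural end conditions: m_0 = m_2 = 0.
Hence m_0 = 0, m_1 = 36, m_2 = 0.
On [1, 2], p'(x) = b_0 + 2c_0·(x - 1) + 3d_0·(x - 1)² with b_0 = Δ_0 - h_0(2m_0 + m_1)/6 = -17, c_0 = m_0/2 = 0, d_0 = (m_1 - m_0)/(6h_0) = 6. So p'(1) = -17.

-17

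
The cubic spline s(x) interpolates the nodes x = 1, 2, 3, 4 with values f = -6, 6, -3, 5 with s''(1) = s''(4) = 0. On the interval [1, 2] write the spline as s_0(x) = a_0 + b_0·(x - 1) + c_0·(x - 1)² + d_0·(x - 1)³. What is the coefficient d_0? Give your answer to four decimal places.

-6.7333

Let M_i = s''(x_i). Step sizes h_i = 1, 1, 1; slopes of the chords Δ_i = (y_(i+1) - y_i)/h_i = 12, -9, 8.
  1·M_0 + 4·M_1 + 1·M_2 = 6(Δ_1 - Δ_0) = -126
  1·M_1 + 4·M_2 + 1·M_3 = 6(Δ_2 - Δ_1) = 102
Natural end conditions: M_0 = M_3 = 0.
Solving the tridiagonal system: M_0 = 0, M_1 = -202/5, M_2 = 178/5, M_3 = 0.
On [1, 2], with s_0(x) = a_0 + b_0·(x - 1) + c_0·(x - 1)² + d_0·(x - 1)³: c_0 = M_0/2 = 0, d_0 = (M_1 - M_0)/(6h_0) = -101/15, b_0 = Δ_0 - h_0(2M_0 + M_1)/6 = 281/15.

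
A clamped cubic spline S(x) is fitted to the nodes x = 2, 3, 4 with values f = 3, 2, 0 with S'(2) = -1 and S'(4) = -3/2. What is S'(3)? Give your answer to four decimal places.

Put σ_i = S'' at the i-th knot. Here h = (1, 1) and Δ = (-1, -2), so the interior equations h_(i-1)·σ_(i-1) + 2(h_(i-1)+h_i)·σ_i + h_i·σ_(i+1) = 6(Δ_i − Δ_(i-1)) read
  1·σ_0 + 4·σ_1 + 1·σ_2 = 6(Δ_1 - Δ_0) = -6
Clamped end conditions give two more equations: 2h_0·σ_0 + h_0·σ_1 = 6(Δ_0 - S'(2)) = 0 and h_1·σ_1 + 2h_1·σ_2 = 6(S'(4) - Δ_1) = 3.
Hence σ_0 = 5/4, σ_1 = -5/2, σ_2 = 11/4.
On [3, 4], S'(x) = b_1 + 2c_1·(x - 3) + 3d_1·(x - 3)² with b_1 = Δ_1 - h_1(2σ_1 + σ_2)/6 = -13/8, c_1 = σ_1/2 = -5/4, d_1 = (σ_2 - σ_1)/(6h_1) = 7/8. So S'(3) = -13/8.

-1.6250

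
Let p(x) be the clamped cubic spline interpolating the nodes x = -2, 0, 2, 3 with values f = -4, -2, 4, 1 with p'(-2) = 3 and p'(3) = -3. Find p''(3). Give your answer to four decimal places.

Put M_i = p'' at the i-th knot. Here h = (2, 2, 1) and Δ = (1, 3, -3), so the interior equations h_(i-1)·M_(i-1) + 2(h_(i-1)+h_i)·M_i + h_i·M_(i+1) = 6(Δ_i − Δ_(i-1)) read
  2·M_0 + 8·M_1 + 2·M_2 = 6(Δ_1 - Δ_0) = 12
  2·M_1 + 6·M_2 + 1·M_3 = 6(Δ_2 - Δ_1) = -36
Clamped end conditions give two more equations: 2h_0·M_0 + h_0·M_1 = 6(Δ_0 - p'(-2)) = -12 and h_2·M_2 + 2h_2·M_3 = 6(p'(3) - Δ_2) = 0.
Solving: M_0 = -126/23, M_1 = 114/23, M_2 = -192/23, M_3 = 96/23.

4.1739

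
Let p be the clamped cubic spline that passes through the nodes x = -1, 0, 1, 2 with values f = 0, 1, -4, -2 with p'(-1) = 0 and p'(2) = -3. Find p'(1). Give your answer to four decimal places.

With σ_i denoting the second derivative at x_i, h_i = 1, 1, 1, and Δ_i = (y_(i+1) − y_i)/h_i = 1, -5, 2:
  1·σ_0 + 4·σ_1 + 1·σ_2 = 6(Δ_1 - Δ_0) = -36
  1·σ_1 + 4·σ_2 + 1·σ_3 = 6(Δ_2 - Δ_1) = 42
Clamped end conditions give two more equations: 2h_0·σ_0 + h_0·σ_1 = 6(Δ_0 - p'(-1)) = 6 and h_2·σ_2 + 2h_2·σ_3 = 6(p'(2) - Δ_2) = -30.
Solving: σ_0 = 58/5, σ_1 = -86/5, σ_2 = 106/5, σ_3 = -128/5.
On [1, 2], p'(x) = b_2 + 2c_2·(x - 1) + 3d_2·(x - 1)² with b_2 = Δ_2 - h_2(2σ_2 + σ_3)/6 = -4/5, c_2 = σ_2/2 = 53/5, d_2 = (σ_3 - σ_2)/(6h_2) = -39/5. So p'(1) = -4/5.

-0.8000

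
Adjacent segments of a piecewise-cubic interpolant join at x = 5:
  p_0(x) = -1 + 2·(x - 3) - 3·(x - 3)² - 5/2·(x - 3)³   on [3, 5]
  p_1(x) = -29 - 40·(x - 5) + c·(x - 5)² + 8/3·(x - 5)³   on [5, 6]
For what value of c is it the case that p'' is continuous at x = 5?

-18

p_0''(x) = -6 - 15·(x - 3), so p_0''(5) = -36. On the right, p_1''(5) = 2c, so c = -18.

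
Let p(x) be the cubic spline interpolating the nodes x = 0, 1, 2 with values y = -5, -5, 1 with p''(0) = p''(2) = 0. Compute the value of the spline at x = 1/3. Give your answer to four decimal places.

Write m_i for p''(x_i). With h_i = 1, 1 and divided differences Δ_i = 0, 6, the continuity of p' gives the tridiagonal system
  1·m_0 + 4·m_1 + 1·m_2 = 6(Δ_1 - Δ_0) = 36
Natural end conditions: m_0 = m_2 = 0.
Hence m_0 = 0, m_1 = 9, m_2 = 0.
On [0, 1], p(x) = -5 - 3/2·x + 0·x² + 3/2·x³.
With x = 1/3: p(1/3) = -49/9.

-5.4444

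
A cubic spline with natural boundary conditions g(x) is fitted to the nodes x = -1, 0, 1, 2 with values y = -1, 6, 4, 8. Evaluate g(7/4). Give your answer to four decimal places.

Let m_i = g''(x_i). Step sizes h_i = 1, 1, 1; slopes of the chords Δ_i = (y_(i+1) - y_i)/h_i = 7, -2, 4.
  1·m_0 + 4·m_1 + 1·m_2 = 6(Δ_1 - Δ_0) = -54
  1·m_1 + 4·m_2 + 1·m_3 = 6(Δ_2 - Δ_1) = 36
Natural end conditions: m_0 = m_3 = 0.
Solving the tridiagonal system: m_0 = 0, m_1 = -84/5, m_2 = 66/5, m_3 = 0.
On [1, 2], g(x) = 4 - 2/5·(x - 1) + 33/5·(x - 1)² - 11/5·(x - 1)³.
With (x - 1) = 3/4: g(7/4) = 415/64.

6.4844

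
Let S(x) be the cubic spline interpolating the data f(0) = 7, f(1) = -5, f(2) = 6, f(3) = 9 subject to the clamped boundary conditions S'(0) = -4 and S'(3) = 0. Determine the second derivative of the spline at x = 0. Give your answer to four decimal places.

Let m_i = S''(x_i). Step sizes h_i = 1, 1, 1; slopes of the chords Δ_i = (y_(i+1) - y_i)/h_i = -12, 11, 3.
  1·m_0 + 4·m_1 + 1·m_2 = 6(Δ_1 - Δ_0) = 138
  1·m_1 + 4·m_2 + 1·m_3 = 6(Δ_2 - Δ_1) = -48
Clamped end conditions give two more equations: 2h_0·m_0 + h_0·m_1 = 6(Δ_0 - S'(0)) = -48 and h_2·m_2 + 2h_2·m_3 = 6(S'(3) - Δ_2) = -18.
Hence m_0 = -764/15, m_1 = 808/15, m_2 = -398/15, m_3 = 64/15.

-50.9333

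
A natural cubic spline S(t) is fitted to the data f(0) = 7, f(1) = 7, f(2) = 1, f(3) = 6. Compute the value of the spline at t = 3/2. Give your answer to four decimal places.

3.6250

Let M_i = S''(x_i). Step sizes h_i = 1, 1, 1; slopes of the chords Δ_i = (y_(i+1) - y_i)/h_i = 0, -6, 5.
  1·M_0 + 4·M_1 + 1·M_2 = 6(Δ_1 - Δ_0) = -36
  1·M_1 + 4·M_2 + 1·M_3 = 6(Δ_2 - Δ_1) = 66
Natural end conditions: M_0 = M_3 = 0.
Hence M_0 = 0, M_1 = -14, M_2 = 20, M_3 = 0.
On [1, 2], S(t) = 7 - 14/3·(t - 1) - 7·(t - 1)² + 17/3·(t - 1)³.
With (t - 1) = 1/2: S(3/2) = 29/8.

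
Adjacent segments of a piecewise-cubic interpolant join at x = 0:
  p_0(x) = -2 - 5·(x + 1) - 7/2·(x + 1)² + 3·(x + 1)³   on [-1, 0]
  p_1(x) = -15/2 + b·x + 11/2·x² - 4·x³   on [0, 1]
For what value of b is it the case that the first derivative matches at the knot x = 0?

-3

p_0'(x) = -5 - 7·(x + 1) + 9·(x + 1)², so p_0'(0) = -3. On the right, p_1'(0) = b, so b = -3.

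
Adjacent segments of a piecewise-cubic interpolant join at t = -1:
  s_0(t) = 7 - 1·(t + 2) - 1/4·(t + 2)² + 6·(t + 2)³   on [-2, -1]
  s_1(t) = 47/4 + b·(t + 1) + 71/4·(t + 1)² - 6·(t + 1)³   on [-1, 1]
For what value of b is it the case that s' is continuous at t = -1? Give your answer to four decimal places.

16.5000

s_0'(t) = -1 - 1/2·(t + 2) + 18·(t + 2)², so s_0'(-1) = 33/2. On the right, s_1'(-1) = b, so b = 33/2.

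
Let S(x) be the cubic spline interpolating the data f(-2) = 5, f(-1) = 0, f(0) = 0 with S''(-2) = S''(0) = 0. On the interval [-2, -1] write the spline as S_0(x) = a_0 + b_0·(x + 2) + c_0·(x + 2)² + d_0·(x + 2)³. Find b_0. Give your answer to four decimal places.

-6.2500

Let m_i = S''(x_i). Step sizes h_i = 1, 1; slopes of the chords Δ_i = (y_(i+1) - y_i)/h_i = -5, 0.
  1·m_0 + 4·m_1 + 1·m_2 = 6(Δ_1 - Δ_0) = 30
Natural end conditions: m_0 = m_2 = 0.
Forward elimination and back-substitution give m_0 = 0, m_1 = 15/2, m_2 = 0.
On [-2, -1], with S_0(x) = a_0 + b_0·(x + 2) + c_0·(x + 2)² + d_0·(x + 2)³: c_0 = m_0/2 = 0, d_0 = (m_1 - m_0)/(6h_0) = 5/4, b_0 = Δ_0 - h_0(2m_0 + m_1)/6 = -25/4.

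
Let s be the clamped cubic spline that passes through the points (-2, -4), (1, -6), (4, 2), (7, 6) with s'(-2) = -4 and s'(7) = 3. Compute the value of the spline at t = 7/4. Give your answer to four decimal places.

-4.1219

With M_i denoting the second derivative at x_i, h_i = 3, 3, 3, and Δ_i = (y_(i+1) − y_i)/h_i = -2/3, 8/3, 4/3:
  3·M_0 + 12·M_1 + 3·M_2 = 6(Δ_1 - Δ_0) = 20
  3·M_1 + 12·M_2 + 3·M_3 = 6(Δ_2 - Δ_1) = -8
Clamped end conditions give two more equations: 2h_0·M_0 + h_0·M_1 = 6(Δ_0 - s'(-2)) = 20 and h_2·M_2 + 2h_2·M_3 = 6(s'(7) - Δ_2) = 10.
Solving the tridiagonal system: M_0 = 118/45, M_1 = 64/45, M_2 = -74/45, M_3 = 112/45.
On [1, 4], s(t) = -6 + 31/15·(t - 1) + 32/45·(t - 1)² - 23/135·(t - 1)³.
With (t - 1) = 3/4: s(7/4) = -1319/320.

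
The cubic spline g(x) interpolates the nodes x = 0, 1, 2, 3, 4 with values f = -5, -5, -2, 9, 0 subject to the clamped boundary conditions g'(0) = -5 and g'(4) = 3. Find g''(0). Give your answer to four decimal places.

Put σ_i = g'' at the i-th knot. Here h = (1, 1, 1, 1) and Δ = (0, 3, 11, -9), so the interior equations h_(i-1)·σ_(i-1) + 2(h_(i-1)+h_i)·σ_i + h_i·σ_(i+1) = 6(Δ_i − Δ_(i-1)) read
  1·σ_0 + 4·σ_1 + 1·σ_2 = 6(Δ_1 - Δ_0) = 18
  1·σ_1 + 4·σ_2 + 1·σ_3 = 6(Δ_2 - Δ_1) = 48
  1·σ_2 + 4·σ_3 + 1·σ_4 = 6(Δ_3 - Δ_2) = -120
Clamped end conditions give two more equations: 2h_0·σ_0 + h_0·σ_1 = 6(Δ_0 - g'(0)) = 30 and h_3·σ_3 + 2h_3·σ_4 = 6(g'(4) - Δ_3) = 72.
Hence σ_0 = 515/28, σ_1 = -95/14, σ_2 = 107/4, σ_3 = -731/14, σ_4 = 1739/28.

18.3929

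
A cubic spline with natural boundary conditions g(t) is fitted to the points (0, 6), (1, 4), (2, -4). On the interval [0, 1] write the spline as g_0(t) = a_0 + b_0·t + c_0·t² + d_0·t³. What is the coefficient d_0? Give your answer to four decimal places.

Put M_i = g'' at the i-th knot. Here h = (1, 1) and Δ = (-2, -8), so the interior equations h_(i-1)·M_(i-1) + 2(h_(i-1)+h_i)·M_i + h_i·M_(i+1) = 6(Δ_i − Δ_(i-1)) read
  1·M_0 + 4·M_1 + 1·M_2 = 6(Δ_1 - Δ_0) = -36
Natural end conditions: M_0 = M_2 = 0.
Solving: M_0 = 0, M_1 = -9, M_2 = 0.
On [0, 1], with g_0(t) = a_0 + b_0·t + c_0·t² + d_0·t³: c_0 = M_0/2 = 0, d_0 = (M_1 - M_0)/(6h_0) = -3/2, b_0 = Δ_0 - h_0(2M_0 + M_1)/6 = -1/2.

-1.5000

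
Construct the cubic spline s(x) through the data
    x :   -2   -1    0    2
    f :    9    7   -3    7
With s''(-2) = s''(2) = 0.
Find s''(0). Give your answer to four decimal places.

17.7391

Write M_i for s''(x_i). With h_i = 1, 1, 2 and divided differences Δ_i = -2, -10, 5, the continuity of s' gives the tridiagonal system
  1·M_0 + 4·M_1 + 1·M_2 = 6(Δ_1 - Δ_0) = -48
  1·M_1 + 6·M_2 + 2·M_3 = 6(Δ_2 - Δ_1) = 90
Natural end conditions: M_0 = M_3 = 0.
Solving the tridiagonal system: M_0 = 0, M_1 = -378/23, M_2 = 408/23, M_3 = 0.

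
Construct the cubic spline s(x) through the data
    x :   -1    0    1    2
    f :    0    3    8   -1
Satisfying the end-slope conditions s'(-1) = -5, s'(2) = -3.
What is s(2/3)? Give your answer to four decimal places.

Let σ_i = s''(x_i). Step sizes h_i = 1, 1, 1; slopes of the chords Δ_i = (y_(i+1) - y_i)/h_i = 3, 5, -9.
  1·σ_0 + 4·σ_1 + 1·σ_2 = 6(Δ_1 - Δ_0) = 12
  1·σ_1 + 4·σ_2 + 1·σ_3 = 6(Δ_2 - Δ_1) = -84
Clamped end conditions give two more equations: 2h_0·σ_0 + h_0·σ_1 = 6(Δ_0 - s'(-1)) = 48 and h_2·σ_2 + 2h_2·σ_3 = 6(s'(2) - Δ_2) = 36.
Forward elimination and back-substitution give σ_0 = 64/3, σ_1 = 16/3, σ_2 = -92/3, σ_3 = 100/3.
On [0, 1], s(x) = 3 + 25/3·x + 8/3·x² - 6·x³.
With x = 2/3: s(2/3) = 215/27.

7.9630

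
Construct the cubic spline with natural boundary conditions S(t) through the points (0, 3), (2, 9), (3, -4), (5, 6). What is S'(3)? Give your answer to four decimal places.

-9.1714

With σ_i denoting the second derivative at x_i, h_i = 2, 1, 2, and Δ_i = (y_(i+1) − y_i)/h_i = 3, -13, 5:
  2·σ_0 + 6·σ_1 + 1·σ_2 = 6(Δ_1 - Δ_0) = -96
  1·σ_1 + 6·σ_2 + 2·σ_3 = 6(Δ_2 - Δ_1) = 108
Natural end conditions: σ_0 = σ_3 = 0.
Hence σ_0 = 0, σ_1 = -684/35, σ_2 = 744/35, σ_3 = 0.
On [3, 5], S'(t) = b_2 + 2c_2·(t - 3) + 3d_2·(t - 3)² with b_2 = Δ_2 - h_2(2σ_2 + σ_3)/6 = -321/35, c_2 = σ_2/2 = 372/35, d_2 = (σ_3 - σ_2)/(6h_2) = -62/35. So S'(3) = -321/35.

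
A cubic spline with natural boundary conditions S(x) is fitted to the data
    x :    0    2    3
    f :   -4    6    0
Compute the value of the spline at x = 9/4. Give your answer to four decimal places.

Write M_i for S''(x_i). With h_i = 2, 1 and divided differences Δ_i = 5, -6, the continuity of S' gives the tridiagonal system
  2·M_0 + 6·M_1 + 1·M_2 = 6(Δ_1 - Δ_0) = -66
Natural end conditions: M_0 = M_2 = 0.
Forward elimination and back-substitution give M_0 = 0, M_1 = -11, M_2 = 0.
On [2, 3], S(x) = 6 - 7/3·(x - 2) - 11/2·(x - 2)² + 11/6·(x - 2)³.
With (x - 2) = 1/4: S(9/4) = 653/128.

5.1016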